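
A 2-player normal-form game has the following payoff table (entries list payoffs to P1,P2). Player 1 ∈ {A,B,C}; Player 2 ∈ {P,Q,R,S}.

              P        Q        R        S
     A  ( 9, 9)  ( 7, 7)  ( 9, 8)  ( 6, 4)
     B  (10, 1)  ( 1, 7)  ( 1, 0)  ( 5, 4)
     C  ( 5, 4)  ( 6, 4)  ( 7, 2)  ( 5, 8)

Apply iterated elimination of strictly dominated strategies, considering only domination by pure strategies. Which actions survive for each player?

IESDS → P1:{A,B} P2:{P,Q}

P1 drop C (A beats it: P:9>5 Q:7>6 R:9>7 S:6>5)
P2 drop R (P beats it: A:9>8 B:1>0)
P2 drop S (Q beats it: A:7>4 B:7>4)
P1→{A,B} P2→{P,Q}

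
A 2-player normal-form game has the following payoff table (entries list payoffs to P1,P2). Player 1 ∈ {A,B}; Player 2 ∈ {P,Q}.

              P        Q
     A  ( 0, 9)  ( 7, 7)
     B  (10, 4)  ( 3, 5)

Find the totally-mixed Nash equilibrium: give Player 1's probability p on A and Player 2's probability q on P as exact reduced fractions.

P1 indiff ⇒ q·0+(1-q)·7 = q·10+(1-q)·3 ⇒ q(-10) = (1-q)(-4) ⇒ q = 2/7
P2 indiff ⇒ p·9+(1-p)·4 = p·7+(1-p)·5 ⇒ p(2) = (1-p)(1) ⇒ p = 1/3

P1 mixes 1/3 on A; P2 mixes 2/7 on P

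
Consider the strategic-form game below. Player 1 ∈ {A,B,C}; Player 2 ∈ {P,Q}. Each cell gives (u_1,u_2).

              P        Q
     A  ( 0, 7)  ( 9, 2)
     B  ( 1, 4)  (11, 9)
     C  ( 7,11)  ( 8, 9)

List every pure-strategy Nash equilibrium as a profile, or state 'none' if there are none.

Nash profiles: (B,Q), (C,P)

(A,P): not NE [P1→C gives 7>0]
(A,Q): not NE [P1→B gives 11>9; P2→P gives 7>2]
(B,P): not NE [P1→C gives 7>1; P2→Q gives 9>4]
(B,Q): NE
(C,P): NE
(C,Q): not NE [P1→B gives 11>8; P2→P gives 11>9]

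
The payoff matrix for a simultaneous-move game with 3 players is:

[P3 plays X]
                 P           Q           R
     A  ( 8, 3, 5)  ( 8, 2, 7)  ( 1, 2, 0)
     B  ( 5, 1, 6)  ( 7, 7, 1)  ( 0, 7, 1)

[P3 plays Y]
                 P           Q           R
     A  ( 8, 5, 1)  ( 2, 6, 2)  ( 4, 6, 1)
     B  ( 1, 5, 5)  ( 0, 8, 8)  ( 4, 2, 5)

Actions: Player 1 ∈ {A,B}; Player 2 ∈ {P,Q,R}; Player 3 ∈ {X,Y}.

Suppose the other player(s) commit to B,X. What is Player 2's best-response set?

u_2(P vs B,X) = 1
u_2(Q vs B,X) = 7
u_2(R vs B,X) = 7
max payoff 7 at {Q,R}

P2 best: {Q,R}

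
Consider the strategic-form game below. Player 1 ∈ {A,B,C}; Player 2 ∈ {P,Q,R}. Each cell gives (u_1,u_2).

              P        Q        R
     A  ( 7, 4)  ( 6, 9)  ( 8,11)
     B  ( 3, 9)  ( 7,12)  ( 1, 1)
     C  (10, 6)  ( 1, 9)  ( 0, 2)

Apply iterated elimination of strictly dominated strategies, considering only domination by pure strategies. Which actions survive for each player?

IESDS → P1:{A,B} P2:{Q,R}

P2 drop P (Q beats it: A:9>4 B:12>9 C:9>6)
P1 drop C (A beats it: Q:6>1 R:8>0)
P1→{A,B} P2→{Q,R}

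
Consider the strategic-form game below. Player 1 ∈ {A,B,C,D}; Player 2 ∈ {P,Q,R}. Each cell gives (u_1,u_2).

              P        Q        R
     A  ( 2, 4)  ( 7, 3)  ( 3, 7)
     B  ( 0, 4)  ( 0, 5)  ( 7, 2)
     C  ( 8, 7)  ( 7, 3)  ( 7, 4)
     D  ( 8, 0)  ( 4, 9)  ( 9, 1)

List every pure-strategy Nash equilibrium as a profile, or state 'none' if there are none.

Nash profiles: (C,P)

(A,P): not NE [P1→D gives 8>2; P2→R gives 7>4]
(A,Q): not NE [P2→R gives 7>3]
(A,R): not NE [P1→D gives 9>3]
(B,P): not NE [P1→D gives 8>0; P2→Q gives 5>4]
(B,Q): not NE [P1→C gives 7>0]
(B,R): not NE [P1→D gives 9>7; P2→Q gives 5>2]
(C,P): NE
(C,Q): not NE [P2→P gives 7>3]
(C,R): not NE [P1→D gives 9>7; P2→P gives 7>4]
(D,P): not NE [P2→Q gives 9>0]
(D,Q): not NE [P1→C gives 7>4]
(D,R): not NE [P2→Q gives 9>1]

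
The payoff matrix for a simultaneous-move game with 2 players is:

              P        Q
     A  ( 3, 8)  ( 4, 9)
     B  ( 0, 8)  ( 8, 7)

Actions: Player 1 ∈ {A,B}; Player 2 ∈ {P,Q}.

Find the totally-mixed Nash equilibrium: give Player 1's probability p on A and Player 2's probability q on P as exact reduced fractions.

P1 indiff ⇒ q·3+(1-q)·4 = q·0+(1-q)·8 ⇒ q(3) = (1-q)(4) ⇒ q = 4/7
P2 indiff ⇒ p·8+(1-p)·8 = p·9+(1-p)·7 ⇒ p(-1) = (1-p)(-1) ⇒ p = 1/2

p=1/2, q=4/7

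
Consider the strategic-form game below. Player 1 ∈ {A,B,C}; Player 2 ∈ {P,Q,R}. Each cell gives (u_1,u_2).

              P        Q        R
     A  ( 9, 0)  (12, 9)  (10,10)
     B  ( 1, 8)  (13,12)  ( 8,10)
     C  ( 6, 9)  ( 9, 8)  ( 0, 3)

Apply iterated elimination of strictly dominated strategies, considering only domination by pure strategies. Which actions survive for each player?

P1 drop C (A beats it: P:9>6 Q:12>9 R:10>0)
P2 drop P (Q beats it: A:9>0 B:12>8)
P1→{A,B} P2→{Q,R}

Remaining: P1:{A,B} P2:{Q,R}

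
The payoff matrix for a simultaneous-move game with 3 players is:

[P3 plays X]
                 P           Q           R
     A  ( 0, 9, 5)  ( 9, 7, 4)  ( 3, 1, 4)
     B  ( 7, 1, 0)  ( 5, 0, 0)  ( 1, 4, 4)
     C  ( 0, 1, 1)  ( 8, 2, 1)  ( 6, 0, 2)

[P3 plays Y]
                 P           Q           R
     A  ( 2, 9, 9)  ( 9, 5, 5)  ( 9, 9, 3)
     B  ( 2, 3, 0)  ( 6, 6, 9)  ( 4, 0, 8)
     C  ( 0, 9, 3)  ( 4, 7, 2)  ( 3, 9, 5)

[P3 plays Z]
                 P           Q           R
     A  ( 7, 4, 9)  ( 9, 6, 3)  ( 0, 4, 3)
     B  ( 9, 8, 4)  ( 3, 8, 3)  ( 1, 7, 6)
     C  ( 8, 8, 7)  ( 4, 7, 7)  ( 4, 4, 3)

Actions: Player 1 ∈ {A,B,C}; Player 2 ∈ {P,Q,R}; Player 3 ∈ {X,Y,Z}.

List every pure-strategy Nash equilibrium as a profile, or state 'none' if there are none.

Nash profiles: (A,P,Y), (B,P,Z)

(A,P,X): not NE [P1→B gives 7>0; P3→Z gives 9>5]
(A,P,Y): NE
(A,P,Z): not NE [P1→B gives 9>7; P2→Q gives 6>4]
(A,Q,X): not NE [P2→P gives 9>7; P3→Y gives 5>4]
(A,Q,Y): not NE [P2→R gives 9>5]
(A,Q,Z): not NE [P3→Y gives 5>3]
(A,R,X): not NE [P1→C gives 6>3; P2→P gives 9>1]
(A,R,Y): not NE [P3→X gives 4>3]
(A,R,Z): not NE [P1→C gives 4>0; P2→Q gives 6>4; P3→X gives 4>3]
(B,P,X): not NE [P2→R gives 4>1; P3→Z gives 4>0]
(B,P,Y): not NE [P2→Q gives 6>3; P3→Z gives 4>0]
(B,P,Z): NE
(B,Q,X): not NE [P1→A gives 9>5; P2→R gives 4>0; P3→Y gives 9>0]
(B,Q,Y): not NE [P1→A gives 9>6]
(B,Q,Z): not NE [P1→A gives 9>3; P3→Y gives 9>3]
(B,R,X): not NE [P1→C gives 6>1; P3→Y gives 8>4]
(B,R,Y): not NE [P1→A gives 9>4; P2→Q gives 6>0]
(B,R,Z): not NE [P1→C gives 4>1; P2→Q gives 8>7; P3→Y gives 8>6]
(C,P,X): not NE [P1→B gives 7>0; P2→Q gives 2>1; P3→Z gives 7>1]
(C,P,Y): not NE [P1→B gives 2>0; P3→Z gives 7>3]
(C,P,Z): not NE [P1→B gives 9>8]
(C,Q,X): not NE [P1→A gives 9>8; P3→Z gives 7>1]
(C,Q,Y): not NE [P1→A gives 9>4; P2→R gives 9>7; P3→Z gives 7>2]
(C,Q,Z): not NE [P1→A gives 9>4; P2→P gives 8>7]
(C,R,X): not NE [P2→Q gives 2>0; P3→Y gives 5>2]
(C,R,Y): not NE [P1→A gives 9>3]
(C,R,Z): not NE [P2→P gives 8>4; P3→Y gives 5>3]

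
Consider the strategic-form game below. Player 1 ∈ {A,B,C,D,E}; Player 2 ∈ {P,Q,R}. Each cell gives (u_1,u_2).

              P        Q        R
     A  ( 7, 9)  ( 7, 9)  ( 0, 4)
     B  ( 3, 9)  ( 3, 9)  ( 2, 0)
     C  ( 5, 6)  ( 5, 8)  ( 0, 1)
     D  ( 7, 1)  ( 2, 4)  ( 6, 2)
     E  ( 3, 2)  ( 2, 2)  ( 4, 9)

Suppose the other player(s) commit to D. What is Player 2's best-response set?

argmax u_2 = {Q}

u_2(P vs D) = 1
u_2(Q vs D) = 4
u_2(R vs D) = 2
max payoff 4 at {Q}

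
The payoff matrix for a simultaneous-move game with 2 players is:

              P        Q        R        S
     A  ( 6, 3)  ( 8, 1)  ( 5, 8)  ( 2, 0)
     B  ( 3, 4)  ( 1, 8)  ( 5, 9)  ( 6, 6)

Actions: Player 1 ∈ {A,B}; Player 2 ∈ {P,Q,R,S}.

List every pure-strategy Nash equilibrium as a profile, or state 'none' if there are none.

PSNE = {(A,R), (B,R)}

(A,P): not NE [P2→R gives 8>3]
(A,Q): not NE [P2→R gives 8>1]
(A,R): NE
(A,S): not NE [P1→B gives 6>2; P2→R gives 8>0]
(B,P): not NE [P1→A gives 6>3; P2→R gives 9>4]
(B,Q): not NE [P1→A gives 8>1; P2→R gives 9>8]
(B,R): NE
(B,S): not NE [P2→R gives 9>6]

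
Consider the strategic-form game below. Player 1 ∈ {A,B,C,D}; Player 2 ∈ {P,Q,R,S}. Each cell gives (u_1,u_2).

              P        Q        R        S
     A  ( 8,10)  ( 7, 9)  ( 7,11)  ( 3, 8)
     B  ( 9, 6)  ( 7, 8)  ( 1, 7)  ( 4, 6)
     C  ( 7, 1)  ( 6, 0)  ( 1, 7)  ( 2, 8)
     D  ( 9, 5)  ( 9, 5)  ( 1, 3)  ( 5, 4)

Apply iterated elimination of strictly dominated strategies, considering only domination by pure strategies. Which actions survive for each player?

Remaining: P1:{A,B,D} P2:{P,Q,R}

P1 drop C (A beats it: P:8>7 Q:7>6 R:7>1 S:3>2)
P2 drop S (Q beats it: A:9>8 B:8>6 D:5>4)
P1→{A,B,D} P2→{P,Q,R}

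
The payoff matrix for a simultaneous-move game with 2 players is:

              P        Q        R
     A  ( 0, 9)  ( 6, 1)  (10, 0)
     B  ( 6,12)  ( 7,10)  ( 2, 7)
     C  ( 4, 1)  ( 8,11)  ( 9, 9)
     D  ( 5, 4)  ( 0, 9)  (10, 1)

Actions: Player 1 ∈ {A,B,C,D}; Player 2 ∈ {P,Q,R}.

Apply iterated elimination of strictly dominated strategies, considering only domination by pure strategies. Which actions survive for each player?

IESDS → P1:{B,C} P2:{P,Q}

P2 drop R (Q beats it: A:1>0 B:10>7 C:11>9 D:9>1)
P1 drop A (B beats it: P:6>0 Q:7>6)
P1 drop D (B beats it: P:6>5 Q:7>0)
P1→{B,C} P2→{P,Q}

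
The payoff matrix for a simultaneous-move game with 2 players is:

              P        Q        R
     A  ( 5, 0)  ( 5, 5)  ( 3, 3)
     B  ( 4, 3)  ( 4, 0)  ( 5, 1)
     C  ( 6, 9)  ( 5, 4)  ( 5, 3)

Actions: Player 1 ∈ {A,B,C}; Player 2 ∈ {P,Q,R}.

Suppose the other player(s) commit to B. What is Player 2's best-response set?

u_2(P vs B) = 3
u_2(Q vs B) = 0
u_2(R vs B) = 1
max payoff 3 at {P}

BR_2 = {P}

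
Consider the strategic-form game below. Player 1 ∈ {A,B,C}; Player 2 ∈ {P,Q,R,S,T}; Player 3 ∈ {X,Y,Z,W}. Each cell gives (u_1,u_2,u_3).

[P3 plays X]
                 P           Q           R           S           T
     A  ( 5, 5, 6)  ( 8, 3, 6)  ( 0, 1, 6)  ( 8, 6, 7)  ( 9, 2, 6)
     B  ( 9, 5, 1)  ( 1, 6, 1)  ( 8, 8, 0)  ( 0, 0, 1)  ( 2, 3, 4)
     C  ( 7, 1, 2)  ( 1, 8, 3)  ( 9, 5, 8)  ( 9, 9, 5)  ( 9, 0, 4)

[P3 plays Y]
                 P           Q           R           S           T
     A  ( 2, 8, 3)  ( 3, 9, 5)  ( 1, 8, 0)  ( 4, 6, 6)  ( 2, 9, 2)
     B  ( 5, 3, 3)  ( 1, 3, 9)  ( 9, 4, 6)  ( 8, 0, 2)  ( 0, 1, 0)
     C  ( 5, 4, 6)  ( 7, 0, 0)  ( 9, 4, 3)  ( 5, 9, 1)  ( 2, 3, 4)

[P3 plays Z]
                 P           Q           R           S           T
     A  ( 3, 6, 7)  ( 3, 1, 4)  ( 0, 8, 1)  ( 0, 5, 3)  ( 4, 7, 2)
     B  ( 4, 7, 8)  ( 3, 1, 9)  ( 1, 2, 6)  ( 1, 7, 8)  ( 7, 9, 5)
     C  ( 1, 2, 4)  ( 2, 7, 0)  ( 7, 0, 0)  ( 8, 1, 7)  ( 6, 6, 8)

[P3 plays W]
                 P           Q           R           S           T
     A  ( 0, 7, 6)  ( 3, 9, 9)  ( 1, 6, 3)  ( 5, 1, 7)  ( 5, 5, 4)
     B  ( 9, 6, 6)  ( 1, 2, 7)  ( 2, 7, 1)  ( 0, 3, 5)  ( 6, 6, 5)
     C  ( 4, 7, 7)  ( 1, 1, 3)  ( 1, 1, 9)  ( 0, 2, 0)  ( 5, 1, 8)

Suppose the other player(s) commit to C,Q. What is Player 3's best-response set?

u_3(X vs C,Q) = 3
u_3(Y vs C,Q) = 0
u_3(Z vs C,Q) = 0
u_3(W vs C,Q) = 3
max payoff 3 at {X,W}

BR_3 = {X,W}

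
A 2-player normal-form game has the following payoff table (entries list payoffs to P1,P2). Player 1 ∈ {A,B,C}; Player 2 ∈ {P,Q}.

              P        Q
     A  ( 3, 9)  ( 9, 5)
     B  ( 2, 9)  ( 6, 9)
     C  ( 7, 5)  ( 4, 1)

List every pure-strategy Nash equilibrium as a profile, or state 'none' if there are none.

NE set: (C,P)

(A,P): not NE [P1→C gives 7>3]
(A,Q): not NE [P2→P gives 9>5]
(B,P): not NE [P1→C gives 7>2]
(B,Q): not NE [P1→A gives 9>6]
(C,P): NE
(C,Q): not NE [P1→A gives 9>4; P2→P gives 5>1]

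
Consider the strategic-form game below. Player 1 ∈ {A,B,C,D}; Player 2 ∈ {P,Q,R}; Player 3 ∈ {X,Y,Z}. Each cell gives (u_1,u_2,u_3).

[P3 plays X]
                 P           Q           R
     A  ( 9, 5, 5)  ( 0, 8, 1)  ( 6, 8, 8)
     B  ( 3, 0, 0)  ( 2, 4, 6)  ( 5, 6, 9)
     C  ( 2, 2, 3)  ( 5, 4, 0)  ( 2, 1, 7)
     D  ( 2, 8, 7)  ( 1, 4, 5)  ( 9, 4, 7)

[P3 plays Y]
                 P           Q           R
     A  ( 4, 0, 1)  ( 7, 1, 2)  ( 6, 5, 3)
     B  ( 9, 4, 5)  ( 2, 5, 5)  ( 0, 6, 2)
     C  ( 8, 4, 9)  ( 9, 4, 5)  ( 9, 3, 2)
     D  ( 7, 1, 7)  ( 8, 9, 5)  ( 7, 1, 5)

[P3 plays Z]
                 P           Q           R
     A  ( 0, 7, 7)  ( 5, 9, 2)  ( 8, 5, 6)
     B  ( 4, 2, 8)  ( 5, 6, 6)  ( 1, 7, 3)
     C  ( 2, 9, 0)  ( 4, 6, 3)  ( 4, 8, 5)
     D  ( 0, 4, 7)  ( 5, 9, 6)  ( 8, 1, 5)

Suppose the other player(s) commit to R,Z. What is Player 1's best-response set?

u_1(A vs R,Z) = 8
u_1(B vs R,Z) = 1
u_1(C vs R,Z) = 4
u_1(D vs R,Z) = 8
max payoff 8 at {A,D}

P1 best: {A,D}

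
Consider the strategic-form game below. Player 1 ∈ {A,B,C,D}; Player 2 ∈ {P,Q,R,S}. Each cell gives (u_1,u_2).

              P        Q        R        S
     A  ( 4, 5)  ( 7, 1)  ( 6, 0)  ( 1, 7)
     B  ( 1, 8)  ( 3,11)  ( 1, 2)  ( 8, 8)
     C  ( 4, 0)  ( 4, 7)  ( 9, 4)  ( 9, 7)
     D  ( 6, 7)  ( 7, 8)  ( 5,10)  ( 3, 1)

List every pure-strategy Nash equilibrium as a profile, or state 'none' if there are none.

(A,P): not NE [P1→D gives 6>4; P2→S gives 7>5]
(A,Q): not NE [P2→S gives 7>1]
(A,R): not NE [P1→C gives 9>6; P2→S gives 7>0]
(A,S): not NE [P1→C gives 9>1]
(B,P): not NE [P1→D gives 6>1; P2→Q gives 11>8]
(B,Q): not NE [P1→D gives 7>3]
(B,R): not NE [P1→C gives 9>1; P2→Q gives 11>2]
(B,S): not NE [P1→C gives 9>8; P2→Q gives 11>8]
(C,P): not NE [P1→D gives 6>4; P2→S gives 7>0]
(C,Q): not NE [P1→D gives 7>4]
(C,R): not NE [P2→S gives 7>4]
(C,S): NE
(D,P): not NE [P2→R gives 10>7]
(D,Q): not NE [P2→R gives 10>8]
(D,R): not NE [P1→C gives 9>5]
(D,S): not NE [P1→C gives 9>3; P2→R gives 10>1]

PSNE = {(C,S)}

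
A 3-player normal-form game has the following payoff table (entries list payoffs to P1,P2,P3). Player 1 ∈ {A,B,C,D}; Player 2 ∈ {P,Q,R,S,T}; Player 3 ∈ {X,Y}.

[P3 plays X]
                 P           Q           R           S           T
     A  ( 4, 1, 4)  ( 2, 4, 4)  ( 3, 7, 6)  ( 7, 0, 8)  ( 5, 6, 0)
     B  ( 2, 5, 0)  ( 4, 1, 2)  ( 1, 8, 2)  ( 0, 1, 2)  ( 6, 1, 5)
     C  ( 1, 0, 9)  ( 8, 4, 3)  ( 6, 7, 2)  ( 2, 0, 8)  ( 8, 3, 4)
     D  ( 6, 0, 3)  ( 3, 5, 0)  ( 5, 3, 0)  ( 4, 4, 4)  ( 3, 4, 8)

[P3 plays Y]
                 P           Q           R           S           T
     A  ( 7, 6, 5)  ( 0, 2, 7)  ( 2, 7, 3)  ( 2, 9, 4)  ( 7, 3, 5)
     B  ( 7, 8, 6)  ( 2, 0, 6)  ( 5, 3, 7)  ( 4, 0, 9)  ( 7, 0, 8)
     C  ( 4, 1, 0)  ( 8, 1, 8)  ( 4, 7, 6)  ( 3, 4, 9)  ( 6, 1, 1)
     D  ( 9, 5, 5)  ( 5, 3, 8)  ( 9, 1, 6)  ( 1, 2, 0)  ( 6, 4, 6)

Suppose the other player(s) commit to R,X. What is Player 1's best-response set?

u_1(A vs R,X) = 3
u_1(B vs R,X) = 1
u_1(C vs R,X) = 6
u_1(D vs R,X) = 5
max payoff 6 at {C}

P1 best: {C}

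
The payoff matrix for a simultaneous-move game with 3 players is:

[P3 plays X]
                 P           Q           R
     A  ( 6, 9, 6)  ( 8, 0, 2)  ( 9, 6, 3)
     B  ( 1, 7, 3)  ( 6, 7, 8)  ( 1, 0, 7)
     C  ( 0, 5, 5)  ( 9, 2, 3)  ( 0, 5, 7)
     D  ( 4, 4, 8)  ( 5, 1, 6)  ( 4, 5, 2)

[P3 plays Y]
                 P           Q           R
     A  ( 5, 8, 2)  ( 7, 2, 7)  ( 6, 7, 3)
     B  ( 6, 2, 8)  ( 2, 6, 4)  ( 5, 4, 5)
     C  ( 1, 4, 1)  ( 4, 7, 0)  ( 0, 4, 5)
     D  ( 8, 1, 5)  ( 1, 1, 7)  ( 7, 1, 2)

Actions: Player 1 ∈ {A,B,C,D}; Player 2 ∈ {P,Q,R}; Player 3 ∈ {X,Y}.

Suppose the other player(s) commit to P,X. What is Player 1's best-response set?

u_1(A vs P,X) = 6
u_1(B vs P,X) = 1
u_1(C vs P,X) = 0
u_1(D vs P,X) = 4
max payoff 6 at {A}

P1 best: {A}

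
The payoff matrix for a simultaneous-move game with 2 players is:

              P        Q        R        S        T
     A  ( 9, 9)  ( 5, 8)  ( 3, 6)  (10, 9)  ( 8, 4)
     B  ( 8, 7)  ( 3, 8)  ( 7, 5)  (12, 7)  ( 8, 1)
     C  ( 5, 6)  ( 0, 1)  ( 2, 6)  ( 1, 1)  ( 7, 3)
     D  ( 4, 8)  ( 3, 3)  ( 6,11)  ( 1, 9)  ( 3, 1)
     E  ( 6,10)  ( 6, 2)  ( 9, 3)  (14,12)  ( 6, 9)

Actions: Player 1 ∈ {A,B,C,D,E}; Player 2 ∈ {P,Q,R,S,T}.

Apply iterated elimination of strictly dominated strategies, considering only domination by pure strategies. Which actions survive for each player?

IESDS → P1:{A,B,E} P2:{P,Q,S}

P1 drop C (A beats it: P:9>5 Q:5>0 R:3>2 S:10>1 T:8>7)
P1 drop D (E beats it: P:6>4 Q:6>3 R:9>6 S:14>1 T:6>3)
P2 drop R (P beats it: A:9>6 B:7>5 E:10>3)
P2 drop T (P beats it: A:9>4 B:7>1 E:10>9)
P1→{A,B,E} P2→{P,Q,S}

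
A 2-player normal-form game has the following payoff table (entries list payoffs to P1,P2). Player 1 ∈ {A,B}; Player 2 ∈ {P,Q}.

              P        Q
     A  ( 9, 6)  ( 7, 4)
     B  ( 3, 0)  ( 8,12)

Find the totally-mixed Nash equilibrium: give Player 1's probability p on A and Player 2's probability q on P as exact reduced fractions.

p=6/7, q=1/7

P1 indiff ⇒ q·9+(1-q)·7 = q·3+(1-q)·8 ⇒ q(6) = (1-q)(1) ⇒ q = 1/7
P2 indiff ⇒ p·6+(1-p)·0 = p·4+(1-p)·12 ⇒ p(2) = (1-p)(12) ⇒ p = 6/7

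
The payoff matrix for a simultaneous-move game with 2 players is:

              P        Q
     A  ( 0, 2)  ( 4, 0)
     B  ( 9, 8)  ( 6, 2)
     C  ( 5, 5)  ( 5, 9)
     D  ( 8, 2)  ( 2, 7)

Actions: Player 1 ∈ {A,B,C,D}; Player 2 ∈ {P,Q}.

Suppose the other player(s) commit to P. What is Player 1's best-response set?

BR_1 = {B}

u_1(A vs P) = 0
u_1(B vs P) = 9
u_1(C vs P) = 5
u_1(D vs P) = 8
max payoff 9 at {B}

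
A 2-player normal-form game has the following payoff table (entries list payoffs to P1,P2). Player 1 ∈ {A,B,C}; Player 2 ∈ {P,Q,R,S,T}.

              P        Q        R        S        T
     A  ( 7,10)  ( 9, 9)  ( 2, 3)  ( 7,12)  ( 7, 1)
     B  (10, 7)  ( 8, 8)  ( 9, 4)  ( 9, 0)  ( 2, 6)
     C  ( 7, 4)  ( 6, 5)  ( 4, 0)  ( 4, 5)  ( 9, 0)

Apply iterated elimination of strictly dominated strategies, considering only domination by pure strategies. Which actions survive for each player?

P2 drop R (P beats it: A:10>3 B:7>4 C:4>0)
P2 drop T (P beats it: A:10>1 B:7>6 C:4>0)
P1 drop C (B beats it: P:10>7 Q:8>6 S:9>4)
P1→{A,B} P2→{P,Q,S}

IESDS → P1:{A,B} P2:{P,Q,S}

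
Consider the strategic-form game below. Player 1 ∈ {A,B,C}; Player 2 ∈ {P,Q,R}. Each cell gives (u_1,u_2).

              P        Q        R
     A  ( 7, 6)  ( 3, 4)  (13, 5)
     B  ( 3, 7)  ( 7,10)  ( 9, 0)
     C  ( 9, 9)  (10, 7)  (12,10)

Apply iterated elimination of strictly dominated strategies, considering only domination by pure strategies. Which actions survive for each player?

P1 drop B (C beats it: P:9>3 Q:10>7 R:12>9)
P2 drop Q (P beats it: A:6>4 C:9>7)
P1→{A,C} P2→{P,R}

Survivors P1:{A,C} P2:{P,R}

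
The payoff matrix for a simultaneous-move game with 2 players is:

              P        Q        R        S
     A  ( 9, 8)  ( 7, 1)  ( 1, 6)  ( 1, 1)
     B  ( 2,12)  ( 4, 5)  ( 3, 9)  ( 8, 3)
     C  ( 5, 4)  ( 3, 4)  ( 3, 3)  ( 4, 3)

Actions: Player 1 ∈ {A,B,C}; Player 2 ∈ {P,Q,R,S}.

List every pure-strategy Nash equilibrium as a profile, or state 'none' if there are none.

(A,P): NE
(A,Q): not NE [P2→P gives 8>1]
(A,R): not NE [P1→C gives 3>1; P2→P gives 8>6]
(A,S): not NE [P1→B gives 8>1; P2→P gives 8>1]
(B,P): not NE [P1→A gives 9>2]
(B,Q): not NE [P1→A gives 7>4; P2→P gives 12>5]
(B,R): not NE [P2→P gives 12>9]
(B,S): not NE [P2→P gives 12>3]
(C,P): not NE [P1→A gives 9>5]
(C,Q): not NE [P1→A gives 7>3]
(C,R): not NE [P2→Q gives 4>3]
(C,S): not NE [P1→B gives 8>4; P2→Q gives 4>3]

NE set: (A,P)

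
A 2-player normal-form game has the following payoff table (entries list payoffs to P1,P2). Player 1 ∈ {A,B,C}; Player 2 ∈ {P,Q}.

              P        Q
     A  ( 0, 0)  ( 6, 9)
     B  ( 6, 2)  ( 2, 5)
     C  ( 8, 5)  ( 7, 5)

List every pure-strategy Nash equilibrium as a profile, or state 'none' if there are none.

(A,P): not NE [P1→C gives 8>0; P2→Q gives 9>0]
(A,Q): not NE [P1→C gives 7>6]
(B,P): not NE [P1→C gives 8>6; P2→Q gives 5>2]
(B,Q): not NE [P1→C gives 7>2]
(C,P): NE
(C,Q): NE

PSNE = {(C,P), (C,Q)}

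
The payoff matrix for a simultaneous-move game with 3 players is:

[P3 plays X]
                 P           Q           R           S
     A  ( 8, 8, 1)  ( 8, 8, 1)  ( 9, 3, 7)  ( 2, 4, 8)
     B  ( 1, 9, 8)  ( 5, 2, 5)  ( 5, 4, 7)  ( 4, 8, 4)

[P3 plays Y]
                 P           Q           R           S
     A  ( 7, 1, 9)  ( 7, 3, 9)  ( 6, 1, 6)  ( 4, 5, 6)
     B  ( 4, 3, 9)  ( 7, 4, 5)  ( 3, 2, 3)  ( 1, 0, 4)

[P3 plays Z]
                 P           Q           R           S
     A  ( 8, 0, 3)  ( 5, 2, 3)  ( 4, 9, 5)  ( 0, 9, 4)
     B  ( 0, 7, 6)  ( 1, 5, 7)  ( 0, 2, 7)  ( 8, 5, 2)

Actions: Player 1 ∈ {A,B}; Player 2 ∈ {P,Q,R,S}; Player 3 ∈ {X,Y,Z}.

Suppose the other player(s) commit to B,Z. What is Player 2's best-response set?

u_2(P vs B,Z) = 7
u_2(Q vs B,Z) = 5
u_2(R vs B,Z) = 2
u_2(S vs B,Z) = 5
max payoff 7 at {P}

argmax u_2 = {P}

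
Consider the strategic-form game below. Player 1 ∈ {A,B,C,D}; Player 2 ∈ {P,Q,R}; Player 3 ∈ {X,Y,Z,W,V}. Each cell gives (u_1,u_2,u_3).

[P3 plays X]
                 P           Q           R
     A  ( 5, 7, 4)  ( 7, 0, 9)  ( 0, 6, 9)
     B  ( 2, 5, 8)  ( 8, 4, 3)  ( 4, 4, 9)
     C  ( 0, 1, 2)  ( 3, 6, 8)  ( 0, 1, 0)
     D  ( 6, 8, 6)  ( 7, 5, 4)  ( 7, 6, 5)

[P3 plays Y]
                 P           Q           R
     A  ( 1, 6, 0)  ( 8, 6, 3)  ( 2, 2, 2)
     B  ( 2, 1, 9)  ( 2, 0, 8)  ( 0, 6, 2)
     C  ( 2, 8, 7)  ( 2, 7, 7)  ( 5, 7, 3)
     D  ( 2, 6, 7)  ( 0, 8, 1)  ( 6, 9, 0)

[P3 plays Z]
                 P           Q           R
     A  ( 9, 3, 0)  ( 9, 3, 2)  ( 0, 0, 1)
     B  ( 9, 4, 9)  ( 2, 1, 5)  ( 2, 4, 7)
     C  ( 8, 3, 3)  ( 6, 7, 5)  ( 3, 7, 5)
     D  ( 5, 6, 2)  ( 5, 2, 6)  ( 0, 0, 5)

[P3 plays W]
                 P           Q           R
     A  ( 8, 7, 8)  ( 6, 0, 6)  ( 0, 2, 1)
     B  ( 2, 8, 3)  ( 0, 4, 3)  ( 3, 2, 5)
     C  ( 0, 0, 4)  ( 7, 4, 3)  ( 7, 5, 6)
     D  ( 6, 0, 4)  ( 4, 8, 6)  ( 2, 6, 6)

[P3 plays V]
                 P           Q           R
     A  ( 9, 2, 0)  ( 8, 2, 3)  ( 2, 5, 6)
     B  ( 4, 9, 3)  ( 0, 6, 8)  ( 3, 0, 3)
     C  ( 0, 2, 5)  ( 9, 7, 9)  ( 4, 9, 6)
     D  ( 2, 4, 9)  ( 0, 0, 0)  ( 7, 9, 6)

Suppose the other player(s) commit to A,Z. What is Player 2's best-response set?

argmax u_2 = {P,Q}

u_2(P vs A,Z) = 3
u_2(Q vs A,Z) = 3
u_2(R vs A,Z) = 0
max payoff 3 at {P,Q}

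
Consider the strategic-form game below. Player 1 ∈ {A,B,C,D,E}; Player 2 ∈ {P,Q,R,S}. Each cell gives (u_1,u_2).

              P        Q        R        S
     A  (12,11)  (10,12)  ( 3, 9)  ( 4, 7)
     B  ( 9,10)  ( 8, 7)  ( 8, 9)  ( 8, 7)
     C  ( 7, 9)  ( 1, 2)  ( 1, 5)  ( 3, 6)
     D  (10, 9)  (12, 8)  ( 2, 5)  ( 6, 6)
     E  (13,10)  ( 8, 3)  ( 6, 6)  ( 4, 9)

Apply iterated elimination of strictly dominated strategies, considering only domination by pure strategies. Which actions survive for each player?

Remaining: P1:{A,D,E} P2:{P,Q}

P1 drop C (A beats it: P:12>7 Q:10>1 R:3>1 S:4>3)
P2 drop R (P beats it: A:11>9 B:10>9 D:9>5 E:10>6)
P2 drop S (P beats it: A:11>7 B:10>7 D:9>6 E:10>9)
P1 drop B (A beats it: P:12>9 Q:10>8)
P1→{A,D,E} P2→{P,Q}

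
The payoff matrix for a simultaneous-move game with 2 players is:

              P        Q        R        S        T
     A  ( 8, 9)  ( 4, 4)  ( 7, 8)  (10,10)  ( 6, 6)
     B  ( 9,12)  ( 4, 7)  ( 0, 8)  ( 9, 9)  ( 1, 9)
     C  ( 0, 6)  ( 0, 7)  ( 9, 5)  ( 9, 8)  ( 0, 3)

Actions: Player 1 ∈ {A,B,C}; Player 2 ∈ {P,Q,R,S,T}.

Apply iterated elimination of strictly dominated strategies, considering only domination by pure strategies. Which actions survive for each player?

Remaining: P1:{A,B} P2:{P,S}

P2 drop Q (S beats it: A:10>4 B:9>7 C:8>7)
P2 drop R (P beats it: A:9>8 B:12>8 C:6>5)
P1 drop C (A beats it: P:8>0 S:10>9 T:6>0)
P2 drop T (P beats it: A:9>6 B:12>9)
P1→{A,B} P2→{P,S}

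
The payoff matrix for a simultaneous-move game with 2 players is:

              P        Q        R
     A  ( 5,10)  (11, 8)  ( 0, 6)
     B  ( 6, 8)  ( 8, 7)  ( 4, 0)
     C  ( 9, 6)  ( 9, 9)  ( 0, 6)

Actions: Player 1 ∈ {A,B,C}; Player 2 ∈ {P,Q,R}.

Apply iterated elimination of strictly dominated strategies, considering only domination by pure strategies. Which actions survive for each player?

P2 drop R (Q beats it: A:8>6 B:7>0 C:9>6)
P1 drop B (C beats it: P:9>6 Q:9>8)
P1→{A,C} P2→{P,Q}

Remaining: P1:{A,C} P2:{P,Q}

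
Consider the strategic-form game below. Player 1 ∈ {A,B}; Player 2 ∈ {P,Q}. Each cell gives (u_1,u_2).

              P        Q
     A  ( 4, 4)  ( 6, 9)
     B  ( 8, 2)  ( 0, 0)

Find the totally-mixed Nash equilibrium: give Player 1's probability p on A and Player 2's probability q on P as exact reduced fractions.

P1 indiff ⇒ q·4+(1-q)·6 = q·8+(1-q)·0 ⇒ q(-4) = (1-q)(-6) ⇒ q = 3/5
P2 indiff ⇒ p·4+(1-p)·2 = p·9+(1-p)·0 ⇒ p(-5) = (1-p)(-2) ⇒ p = 2/7

P1 mixes 2/7 on A; P2 mixes 3/5 on P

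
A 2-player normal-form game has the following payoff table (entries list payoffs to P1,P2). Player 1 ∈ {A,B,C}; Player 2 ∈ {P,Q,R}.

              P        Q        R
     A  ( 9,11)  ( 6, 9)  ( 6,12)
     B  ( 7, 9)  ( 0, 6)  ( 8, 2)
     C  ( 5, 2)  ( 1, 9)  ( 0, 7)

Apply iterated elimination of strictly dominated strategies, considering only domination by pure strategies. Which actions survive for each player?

Survivors P1:{A,B} P2:{P,R}

P1 drop C (A beats it: P:9>5 Q:6>1 R:6>0)
P2 drop Q (P beats it: A:11>9 B:9>6)
P1→{A,B} P2→{P,R}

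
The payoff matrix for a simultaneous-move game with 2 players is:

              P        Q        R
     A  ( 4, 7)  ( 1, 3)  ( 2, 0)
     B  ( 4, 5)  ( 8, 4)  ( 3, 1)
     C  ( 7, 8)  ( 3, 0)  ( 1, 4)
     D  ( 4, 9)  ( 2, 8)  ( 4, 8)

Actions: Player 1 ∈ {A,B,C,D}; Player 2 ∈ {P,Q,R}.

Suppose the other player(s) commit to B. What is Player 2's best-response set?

argmax u_2 = {P}

u_2(P vs B) = 5
u_2(Q vs B) = 4
u_2(R vs B) = 1
max payoff 5 at {P}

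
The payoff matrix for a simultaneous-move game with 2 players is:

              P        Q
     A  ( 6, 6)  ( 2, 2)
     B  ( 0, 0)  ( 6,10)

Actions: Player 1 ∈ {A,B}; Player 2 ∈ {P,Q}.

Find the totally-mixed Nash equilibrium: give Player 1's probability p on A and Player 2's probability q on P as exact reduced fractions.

P1 indiff ⇒ q·6+(1-q)·2 = q·0+(1-q)·6 ⇒ q(6) = (1-q)(4) ⇒ q = 2/5
P2 indiff ⇒ p·6+(1-p)·0 = p·2+(1-p)·10 ⇒ p(4) = (1-p)(10) ⇒ p = 5/7

(p,q) = (5/7, 2/5)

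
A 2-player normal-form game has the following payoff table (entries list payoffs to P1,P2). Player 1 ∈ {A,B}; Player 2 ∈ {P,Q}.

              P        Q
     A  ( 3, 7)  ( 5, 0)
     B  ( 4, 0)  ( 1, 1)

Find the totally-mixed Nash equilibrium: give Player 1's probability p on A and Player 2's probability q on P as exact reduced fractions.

p=1/8, q=4/5

P1 indiff ⇒ q·3+(1-q)·5 = q·4+(1-q)·1 ⇒ q(-1) = (1-q)(-4) ⇒ q = 4/5
P2 indiff ⇒ p·7+(1-p)·0 = p·0+(1-p)·1 ⇒ p(7) = (1-p)(1) ⇒ p = 1/8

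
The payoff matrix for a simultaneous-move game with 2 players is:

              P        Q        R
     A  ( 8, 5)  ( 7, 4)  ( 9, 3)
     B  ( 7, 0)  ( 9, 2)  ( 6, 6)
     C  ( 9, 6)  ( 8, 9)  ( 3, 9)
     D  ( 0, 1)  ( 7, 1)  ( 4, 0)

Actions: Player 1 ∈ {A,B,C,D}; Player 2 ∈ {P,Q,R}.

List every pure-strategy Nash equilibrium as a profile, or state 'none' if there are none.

No pure NE.

(A,P): not NE [P1→C gives 9>8]
(A,Q): not NE [P1→B gives 9>7; P2→P gives 5>4]
(A,R): not NE [P2→P gives 5>3]
(B,P): not NE [P1→C gives 9>7; P2→R gives 6>0]
(B,Q): not NE [P2→R gives 6>2]
(B,R): not NE [P1→A gives 9>6]
(C,P): not NE [P2→R gives 9>6]
(C,Q): not NE [P1→B gives 9>8]
(C,R): not NE [P1→A gives 9>3]
(D,P): not NE [P1→C gives 9>0]
(D,Q): not NE [P1→B gives 9>7]
(D,R): not NE [P1→A gives 9>4; P2→Q gives 1>0]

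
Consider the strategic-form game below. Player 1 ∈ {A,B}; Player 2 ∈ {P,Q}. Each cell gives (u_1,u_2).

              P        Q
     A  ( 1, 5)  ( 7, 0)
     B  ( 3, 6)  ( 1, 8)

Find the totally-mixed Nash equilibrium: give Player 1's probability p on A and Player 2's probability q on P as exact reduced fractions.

P1 indiff ⇒ q·1+(1-q)·7 = q·3+(1-q)·1 ⇒ q(-2) = (1-q)(-6) ⇒ q = 3/4
P2 indiff ⇒ p·5+(1-p)·6 = p·0+(1-p)·8 ⇒ p(5) = (1-p)(2) ⇒ p = 2/7

p=2/7, q=3/4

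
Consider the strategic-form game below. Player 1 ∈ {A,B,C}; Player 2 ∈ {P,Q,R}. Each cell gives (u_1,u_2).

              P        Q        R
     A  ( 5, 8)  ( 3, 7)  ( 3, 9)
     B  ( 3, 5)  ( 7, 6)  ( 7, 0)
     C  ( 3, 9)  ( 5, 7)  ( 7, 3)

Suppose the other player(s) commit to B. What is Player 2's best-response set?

u_2(P vs B) = 5
u_2(Q vs B) = 6
u_2(R vs B) = 0
max payoff 6 at {Q}

argmax u_2 = {Q}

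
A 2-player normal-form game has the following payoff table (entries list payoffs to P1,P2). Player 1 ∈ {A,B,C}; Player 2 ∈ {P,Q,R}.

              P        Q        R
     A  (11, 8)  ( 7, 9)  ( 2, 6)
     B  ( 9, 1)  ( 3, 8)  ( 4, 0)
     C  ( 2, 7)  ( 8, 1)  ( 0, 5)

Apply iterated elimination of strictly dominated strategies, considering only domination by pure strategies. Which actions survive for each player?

Survivors P1:{A,C} P2:{P,Q}

P2 drop R (P beats it: A:8>6 B:1>0 C:7>5)
P1 drop B (A beats it: P:11>9 Q:7>3)
P1→{A,C} P2→{P,Q}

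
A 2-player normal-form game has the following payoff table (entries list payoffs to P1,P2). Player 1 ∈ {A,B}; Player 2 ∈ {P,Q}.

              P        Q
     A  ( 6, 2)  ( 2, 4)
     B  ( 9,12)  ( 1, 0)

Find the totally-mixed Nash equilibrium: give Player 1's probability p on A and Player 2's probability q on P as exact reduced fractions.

P1 indiff ⇒ q·6+(1-q)·2 = q·9+(1-q)·1 ⇒ q(-3) = (1-q)(-1) ⇒ q = 1/4
P2 indiff ⇒ p·2+(1-p)·12 = p·4+(1-p)·0 ⇒ p(-2) = (1-p)(-12) ⇒ p = 6/7

P1 mixes 6/7 on A; P2 mixes 1/4 on P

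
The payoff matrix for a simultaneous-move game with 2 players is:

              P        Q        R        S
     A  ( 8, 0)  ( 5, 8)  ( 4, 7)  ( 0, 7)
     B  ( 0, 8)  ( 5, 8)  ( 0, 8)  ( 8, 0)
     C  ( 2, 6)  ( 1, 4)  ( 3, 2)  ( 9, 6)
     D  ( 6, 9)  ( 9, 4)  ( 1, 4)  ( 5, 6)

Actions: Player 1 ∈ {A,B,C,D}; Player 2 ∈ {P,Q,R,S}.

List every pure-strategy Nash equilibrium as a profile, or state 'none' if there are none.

(A,P): not NE [P2→Q gives 8>0]
(A,Q): not NE [P1→D gives 9>5]
(A,R): not NE [P2→Q gives 8>7]
(A,S): not NE [P1→C gives 9>0; P2→Q gives 8>7]
(B,P): not NE [P1→A gives 8>0]
(B,Q): not NE [P1→D gives 9>5]
(B,R): not NE [P1→A gives 4>0]
(B,S): not NE [P1→C gives 9>8; P2→R gives 8>0]
(C,P): not NE [P1→A gives 8>2]
(C,Q): not NE [P1→D gives 9>1; P2→S gives 6>4]
(C,R): not NE [P1→A gives 4>3; P2→S gives 6>2]
(C,S): NE
(D,P): not NE [P1→A gives 8>6]
(D,Q): not NE [P2→P gives 9>4]
(D,R): not NE [P1→A gives 4>1; P2→P gives 9>4]
(D,S): not NE [P1→C gives 9>5; P2→P gives 9>6]

Nash profiles: (C,S)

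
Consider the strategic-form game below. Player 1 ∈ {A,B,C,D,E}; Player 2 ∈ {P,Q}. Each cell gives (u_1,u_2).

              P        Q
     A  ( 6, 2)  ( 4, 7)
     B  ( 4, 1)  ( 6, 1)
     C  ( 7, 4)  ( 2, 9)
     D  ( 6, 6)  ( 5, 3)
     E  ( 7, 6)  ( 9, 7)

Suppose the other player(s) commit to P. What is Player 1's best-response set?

P1 best: {C,E}

u_1(A vs P) = 6
u_1(B vs P) = 4
u_1(C vs P) = 7
u_1(D vs P) = 6
u_1(E vs P) = 7
max payoff 7 at {C,E}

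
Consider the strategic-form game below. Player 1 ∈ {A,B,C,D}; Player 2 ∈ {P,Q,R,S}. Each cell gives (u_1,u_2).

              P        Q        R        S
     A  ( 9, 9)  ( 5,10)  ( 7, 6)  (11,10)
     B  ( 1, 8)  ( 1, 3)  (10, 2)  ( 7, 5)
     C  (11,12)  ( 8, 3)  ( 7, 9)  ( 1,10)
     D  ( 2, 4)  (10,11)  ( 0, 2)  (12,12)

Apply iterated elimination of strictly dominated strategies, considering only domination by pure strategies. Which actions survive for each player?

Survivors P1:{A,C,D} P2:{P,Q,S}

P2 drop R (P beats it: A:9>6 B:8>2 C:12>9 D:4>2)
P1 drop B (A beats it: P:9>1 Q:5>1 S:11>7)
P1→{A,C,D} P2→{P,Q,S}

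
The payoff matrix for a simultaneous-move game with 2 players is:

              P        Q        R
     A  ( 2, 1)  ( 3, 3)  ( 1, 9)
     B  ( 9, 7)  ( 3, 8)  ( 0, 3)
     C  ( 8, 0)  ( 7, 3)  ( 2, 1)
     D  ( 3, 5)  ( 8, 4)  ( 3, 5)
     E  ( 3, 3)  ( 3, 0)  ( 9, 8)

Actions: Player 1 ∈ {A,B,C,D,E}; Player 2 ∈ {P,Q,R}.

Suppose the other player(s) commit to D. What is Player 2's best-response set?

BR_2 = {P,R}

u_2(P vs D) = 5
u_2(Q vs D) = 4
u_2(R vs D) = 5
max payoff 5 at {P,R}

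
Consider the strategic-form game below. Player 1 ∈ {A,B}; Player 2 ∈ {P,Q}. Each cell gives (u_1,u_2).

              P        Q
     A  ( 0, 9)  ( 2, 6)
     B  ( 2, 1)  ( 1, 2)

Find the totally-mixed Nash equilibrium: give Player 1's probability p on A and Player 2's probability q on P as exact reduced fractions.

P1 mixes 1/4 on A; P2 mixes 1/3 on P

P1 indiff ⇒ q·0+(1-q)·2 = q·2+(1-q)·1 ⇒ q(-2) = (1-q)(-1) ⇒ q = 1/3
P2 indiff ⇒ p·9+(1-p)·1 = p·6+(1-p)·2 ⇒ p(3) = (1-p)(1) ⇒ p = 1/4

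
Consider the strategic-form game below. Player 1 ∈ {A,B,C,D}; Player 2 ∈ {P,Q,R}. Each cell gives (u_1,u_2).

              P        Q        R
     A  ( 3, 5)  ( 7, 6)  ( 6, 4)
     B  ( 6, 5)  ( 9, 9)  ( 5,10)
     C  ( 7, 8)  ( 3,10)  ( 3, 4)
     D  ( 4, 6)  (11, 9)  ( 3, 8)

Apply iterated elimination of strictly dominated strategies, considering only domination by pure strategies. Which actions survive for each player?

IESDS → P1:{A,B,D} P2:{Q,R}

P2 drop P (Q beats it: A:6>5 B:9>5 C:10>8 D:9>6)
P1 drop C (A beats it: Q:7>3 R:6>3)
P1→{A,B,D} P2→{Q,R}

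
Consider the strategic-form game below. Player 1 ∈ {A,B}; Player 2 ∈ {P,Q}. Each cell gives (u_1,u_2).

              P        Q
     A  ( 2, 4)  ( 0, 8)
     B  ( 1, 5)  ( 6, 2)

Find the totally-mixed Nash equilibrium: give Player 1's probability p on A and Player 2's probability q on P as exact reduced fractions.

p=3/7, q=6/7

P1 indiff ⇒ q·2+(1-q)·0 = q·1+(1-q)·6 ⇒ q(1) = (1-q)(6) ⇒ q = 6/7
P2 indiff ⇒ p·4+(1-p)·5 = p·8+(1-p)·2 ⇒ p(-4) = (1-p)(-3) ⇒ p = 3/7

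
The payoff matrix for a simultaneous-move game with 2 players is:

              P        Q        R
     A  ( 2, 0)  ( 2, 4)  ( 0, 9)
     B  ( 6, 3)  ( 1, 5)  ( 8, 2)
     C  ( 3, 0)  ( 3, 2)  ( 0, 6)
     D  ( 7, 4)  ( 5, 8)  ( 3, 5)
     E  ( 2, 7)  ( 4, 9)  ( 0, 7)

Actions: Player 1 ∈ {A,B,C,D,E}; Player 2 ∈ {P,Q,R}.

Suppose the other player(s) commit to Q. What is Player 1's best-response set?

BR_1 = {D}

u_1(A vs Q) = 2
u_1(B vs Q) = 1
u_1(C vs Q) = 3
u_1(D vs Q) = 5
u_1(E vs Q) = 4
max payoff 5 at {D}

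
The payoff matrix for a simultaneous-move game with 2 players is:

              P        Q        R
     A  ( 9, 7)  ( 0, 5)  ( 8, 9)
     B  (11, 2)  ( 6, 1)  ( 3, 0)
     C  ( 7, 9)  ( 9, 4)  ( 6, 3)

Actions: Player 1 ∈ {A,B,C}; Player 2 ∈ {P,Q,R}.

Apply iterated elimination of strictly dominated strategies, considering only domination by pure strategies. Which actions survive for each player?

IESDS → P1:{A,B} P2:{P,R}

P2 drop Q (P beats it: A:7>5 B:2>1 C:9>4)
P1 drop C (A beats it: P:9>7 R:8>6)
P1→{A,B} P2→{P,R}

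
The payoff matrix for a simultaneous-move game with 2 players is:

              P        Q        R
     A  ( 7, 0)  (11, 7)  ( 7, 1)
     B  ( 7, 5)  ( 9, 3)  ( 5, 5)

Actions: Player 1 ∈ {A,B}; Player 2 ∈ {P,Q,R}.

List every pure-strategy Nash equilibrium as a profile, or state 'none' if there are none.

(A,P): not NE [P2→Q gives 7>0]
(A,Q): NE
(A,R): not NE [P2→Q gives 7>1]
(B,P): NE
(B,Q): not NE [P1→A gives 11>9; P2→R gives 5>3]
(B,R): not NE [P1→A gives 7>5]

NE set: (A,Q), (B,P)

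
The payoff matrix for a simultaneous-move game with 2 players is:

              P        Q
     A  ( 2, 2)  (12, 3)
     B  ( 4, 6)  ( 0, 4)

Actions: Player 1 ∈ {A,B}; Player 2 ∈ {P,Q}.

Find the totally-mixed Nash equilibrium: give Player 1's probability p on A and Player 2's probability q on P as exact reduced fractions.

P1 indiff ⇒ q·2+(1-q)·12 = q·4+(1-q)·0 ⇒ q(-2) = (1-q)(-12) ⇒ q = 6/7
P2 indiff ⇒ p·2+(1-p)·6 = p·3+(1-p)·4 ⇒ p(-1) = (1-p)(-2) ⇒ p = 2/3

(p,q) = (2/3, 6/7)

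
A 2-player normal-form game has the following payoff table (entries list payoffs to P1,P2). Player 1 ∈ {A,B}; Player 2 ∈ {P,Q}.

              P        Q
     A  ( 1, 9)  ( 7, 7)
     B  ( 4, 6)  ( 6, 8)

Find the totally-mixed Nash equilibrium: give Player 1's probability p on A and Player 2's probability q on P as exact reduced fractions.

p=1/2, q=1/4

P1 indiff ⇒ q·1+(1-q)·7 = q·4+(1-q)·6 ⇒ q(-3) = (1-q)(-1) ⇒ q = 1/4
P2 indiff ⇒ p·9+(1-p)·6 = p·7+(1-p)·8 ⇒ p(2) = (1-p)(2) ⇒ p = 1/2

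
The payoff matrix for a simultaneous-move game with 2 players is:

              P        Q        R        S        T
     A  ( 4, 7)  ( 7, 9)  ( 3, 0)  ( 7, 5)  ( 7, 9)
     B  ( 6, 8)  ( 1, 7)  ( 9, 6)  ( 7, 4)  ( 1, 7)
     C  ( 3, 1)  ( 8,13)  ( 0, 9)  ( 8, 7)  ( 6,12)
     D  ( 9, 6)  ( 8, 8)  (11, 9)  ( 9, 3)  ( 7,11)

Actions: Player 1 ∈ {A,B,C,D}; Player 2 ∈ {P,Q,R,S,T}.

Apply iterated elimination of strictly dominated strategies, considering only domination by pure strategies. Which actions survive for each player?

Survivors P1:{A,C,D} P2:{Q,T}

P1 drop B (D beats it: P:9>6 Q:8>1 R:11>9 S:9>7 T:7>1)
P2 drop P (Q beats it: A:9>7 C:13>1 D:8>6)
P2 drop R (T beats it: A:9>0 C:12>9 D:11>9)
P2 drop S (Q beats it: A:9>5 C:13>7 D:8>3)
P1→{A,C,D} P2→{Q,T}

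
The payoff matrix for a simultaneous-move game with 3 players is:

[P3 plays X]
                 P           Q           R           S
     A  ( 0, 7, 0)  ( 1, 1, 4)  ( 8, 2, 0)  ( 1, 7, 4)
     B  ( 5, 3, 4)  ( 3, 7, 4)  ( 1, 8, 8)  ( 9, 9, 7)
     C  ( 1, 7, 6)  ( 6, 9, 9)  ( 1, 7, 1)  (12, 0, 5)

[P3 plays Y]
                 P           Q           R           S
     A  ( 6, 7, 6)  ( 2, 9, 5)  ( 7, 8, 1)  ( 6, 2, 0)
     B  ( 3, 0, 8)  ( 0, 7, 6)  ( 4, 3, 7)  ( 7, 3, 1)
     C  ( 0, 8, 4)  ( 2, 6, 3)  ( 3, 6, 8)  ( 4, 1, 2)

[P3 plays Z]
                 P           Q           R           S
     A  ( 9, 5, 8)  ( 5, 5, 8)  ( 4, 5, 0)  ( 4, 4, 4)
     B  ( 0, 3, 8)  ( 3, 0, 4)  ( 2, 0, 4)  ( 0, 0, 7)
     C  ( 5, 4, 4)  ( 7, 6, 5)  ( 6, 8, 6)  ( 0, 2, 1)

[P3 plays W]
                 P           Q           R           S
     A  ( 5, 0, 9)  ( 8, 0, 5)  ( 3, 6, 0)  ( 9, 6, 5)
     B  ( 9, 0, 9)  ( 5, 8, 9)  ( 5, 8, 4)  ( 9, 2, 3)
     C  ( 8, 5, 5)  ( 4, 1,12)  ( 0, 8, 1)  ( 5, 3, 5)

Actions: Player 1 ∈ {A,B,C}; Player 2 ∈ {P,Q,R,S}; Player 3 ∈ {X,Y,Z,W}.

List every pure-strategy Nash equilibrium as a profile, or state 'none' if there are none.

PSNE = {(A,S,W)}

(A,P,X): not NE [P1→B gives 5>0; P3→W gives 9>0]
(A,P,Y): not NE [P2→Q gives 9>7; P3→W gives 9>6]
(A,P,Z): not NE [P3→W gives 9>8]
(A,P,W): not NE [P1→B gives 9>5; P2→S gives 6>0]
(A,Q,X): not NE [P1→C gives 6>1; P2→S gives 7>1; P3→Z gives 8>4]
(A,Q,Y): not NE [P3→Z gives 8>5]
(A,Q,Z): not NE [P1→C gives 7>5]
(A,Q,W): not NE [P2→S gives 6>0; P3→Z gives 8>5]
(A,R,X): not NE [P2→S gives 7>2; P3→Y gives 1>0]
(A,R,Y): not NE [P2→Q gives 9>8]
(A,R,Z): not NE [P1→C gives 6>4; P3→Y gives 1>0]
(A,R,W): not NE [P1→B gives 5>3; P3→Y gives 1>0]
(A,S,X): not NE [P1→C gives 12>1; P3→W gives 5>4]
(A,S,Y): not NE [P1→B gives 7>6; P2→Q gives 9>2; P3→W gives 5>0]
(A,S,Z): not NE [P2→R gives 5>4; P3→W gives 5>4]
(A,S,W): NE
(B,P,X): not NE [P2→S gives 9>3; P3→W gives 9>4]
(B,P,Y): not NE [P1→A gives 6>3; P2→Q gives 7>0; P3→W gives 9>8]
(B,P,Z): not NE [P1→A gives 9>0; P3→W gives 9>8]
(B,P,W): not NE [P2→R gives 8>0]
(B,Q,X): not NE [P1→C gives 6>3; P2→S gives 9>7; P3→W gives 9>4]
(B,Q,Y): not NE [P1→C gives 2>0; P3→W gives 9>6]
(B,Q,Z): not NE [P1→C gives 7>3; P2→P gives 3>0; P3→W gives 9>4]
(B,Q,W): not NE [P1→A gives 8>5]
(B,R,X): not NE [P1→A gives 8>1; P2→S gives 9>8]
(B,R,Y): not NE [P1→A gives 7>4; P2→Q gives 7>3; P3→X gives 8>7]
(B,R,Z): not NE [P1→C gives 6>2; P2→P gives 3>0; P3→X gives 8>4]
(B,R,W): not NE [P3→X gives 8>4]
(B,S,X): not NE [P1→C gives 12>9]
(B,S,Y): not NE [P2→Q gives 7>3; P3→Z gives 7>1]
(B,S,Z): not NE [P1→A gives 4>0; P2→P gives 3>0]
(B,S,W): not NE [P2→R gives 8>2; P3→Z gives 7>3]
(C,P,X): not NE [P1→B gives 5>1; P2→Q gives 9>7]
(C,P,Y): not NE [P1→A gives 6>0; P3→X gives 6>4]
(C,P,Z): not NE [P1→A gives 9>5; P2→R gives 8>4; P3→X gives 6>4]
(C,P,W): not NE [P1→B gives 9>8; P2→R gives 8>5; P3→X gives 6>5]
(C,Q,X): not NE [P3→W gives 12>9]
(C,Q,Y): not NE [P2→P gives 8>6; P3→W gives 12>3]
(C,Q,Z): not NE [P2→R gives 8>6; P3→W gives 12>5]
(C,Q,W): not NE [P1→A gives 8>4; P2→R gives 8>1]
(C,R,X): not NE [P1→A gives 8>1; P2→Q gives 9>7; P3→Y gives 8>1]
(C,R,Y): not NE [P1→A gives 7>3; P2→P gives 8>6]
(C,R,Z): not NE [P3→Y gives 8>6]
(C,R,W): not NE [P1→B gives 5>0; P3→Y gives 8>1]
(C,S,X): not NE [P2→Q gives 9>0]
(C,S,Y): not NE [P1→B gives 7>4; P2→P gives 8>1; P3→W gives 5>2]
(C,S,Z): not NE [P1→A gives 4>0; P2→R gives 8>2; P3→W gives 5>1]
(C,S,W): not NE [P1→B gives 9>5; P2→R gives 8>3]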